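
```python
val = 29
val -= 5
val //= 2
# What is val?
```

Trace:
`val = 29` → val = 29
`val -= 5` → val = 24
`val //= 2` → val = 12
So val = 12

Answer: 12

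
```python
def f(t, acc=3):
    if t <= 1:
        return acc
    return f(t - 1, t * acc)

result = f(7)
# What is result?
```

Accumulator trace (n, acc): (7, 3) -> (6, 21) -> (5, 126) -> (4, 630) -> (3, 2520) -> (2, 7560) -> (1, 15120) -> return 15120

Answer: 15120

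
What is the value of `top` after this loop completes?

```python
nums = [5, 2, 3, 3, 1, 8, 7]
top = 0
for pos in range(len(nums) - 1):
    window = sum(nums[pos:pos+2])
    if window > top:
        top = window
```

Max sum of 2-element window in [5, 2, 3, 3, 1, 8, 7]
`top` takes the values: 0 → 7 → 9 → 15

Answer: 15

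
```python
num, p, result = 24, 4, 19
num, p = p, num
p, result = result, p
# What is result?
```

Trace:
`num, p, result = 24, 4, 19` → num = 24; p = 4; result = 19
`num, p = p, num` → num = 4; p = 24
`p, result = result, p` → p = 19; result = 24
So result = 24

Answer: 24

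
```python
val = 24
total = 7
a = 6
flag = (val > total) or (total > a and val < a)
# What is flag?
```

Trace:
`val = 24` → val = 24
`total = 7` → total = 7
`a = 6` → a = 6
`flag = (val > total) or (total > a and val < a)` → flag = True
So flag = True

Answer: True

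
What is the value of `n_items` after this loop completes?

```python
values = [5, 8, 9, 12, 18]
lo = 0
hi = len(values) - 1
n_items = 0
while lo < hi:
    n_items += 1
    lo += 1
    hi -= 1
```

Iterations until pointers meet (list length 5)
`n_items` takes the values: 0 → 1 → 2

Answer: 2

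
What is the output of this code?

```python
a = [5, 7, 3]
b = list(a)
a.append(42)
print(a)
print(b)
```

Key concept: list() constructor creates copy.
Step by step:
`a = [5, 7, 3]` → a = [5, 7, 3]
`b = list(a)` → b = [5, 7, 3]
`a.append(42)` → a = [5, 7, 3, 42]
`print(a)` → prints [5, 7, 3, 42]
`print(b)` → prints [5, 7, 3]

Answer:
[5, 7, 3, 42]
[5, 7, 3]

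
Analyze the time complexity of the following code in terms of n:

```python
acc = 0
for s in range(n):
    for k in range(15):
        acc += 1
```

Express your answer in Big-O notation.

Each loop level contributes: n × 1. Multiplying the contributions gives O(n).

Answer: O(n)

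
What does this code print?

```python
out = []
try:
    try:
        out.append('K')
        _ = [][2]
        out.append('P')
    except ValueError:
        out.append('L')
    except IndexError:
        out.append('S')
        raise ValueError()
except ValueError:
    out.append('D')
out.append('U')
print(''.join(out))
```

Execution trace: 'K' (inner try body) → 'S' (inner except IndexError) → 'D' (outer except ValueError) → 'U' (after the try/except). Output: KSDU

Answer: KSDU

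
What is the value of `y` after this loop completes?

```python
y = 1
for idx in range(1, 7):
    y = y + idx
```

Start at 1, add 1 through 6
`y` takes the values: 1 → 2 → 4 → 7 → 11 → 16 → 22

Answer: 22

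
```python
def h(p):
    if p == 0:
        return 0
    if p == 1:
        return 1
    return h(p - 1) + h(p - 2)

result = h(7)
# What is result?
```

Build up from base cases: h(0)=0, h(1)=1, h(2)=1, h(3)=2, h(4)=3, h(5)=5, h(6)=8, ..., h(7)=13

Answer: 13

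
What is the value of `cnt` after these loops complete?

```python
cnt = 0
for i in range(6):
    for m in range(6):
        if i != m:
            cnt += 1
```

6² - 6 (exclude diagonal)
`cnt` takes the values: 0 → 1 → 2 → 3 → 4 → 5 → 6 → 7 → 8 → 9 → 10 → 11 → 12 → 13 → 14 → 15 → 16 → 17 → 18 → 19 → 20 → 21 → 22 → 23 → 24 → 25 → 26 → 27 → 28 → 29 → 30

Answer: 30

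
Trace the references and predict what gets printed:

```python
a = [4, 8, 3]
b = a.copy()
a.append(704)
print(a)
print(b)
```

Key concept: list.copy() creates independent copy.
Step by step:
`a = [4, 8, 3]` → a = [4, 8, 3]
`b = a.copy()` → b = [4, 8, 3]
`a.append(704)` → a = [4, 8, 3, 704]
`print(a)` → prints [4, 8, 3, 704]
`print(b)` → prints [4, 8, 3]

Answer:
[4, 8, 3, 704]
[4, 8, 3]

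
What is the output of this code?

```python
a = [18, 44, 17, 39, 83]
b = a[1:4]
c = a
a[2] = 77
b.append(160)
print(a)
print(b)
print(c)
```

Key concept: slice vs alias.
Step by step:
`a = [18, 44, 17, 39, 83]` → a = [18, 44, 17, 39, 83]
`b = a[1:4]` → b = [44, 17, 39]
`c = a` → c = [18, 44, 17, 39, 83] (same object as a)
`a[2] = 77` → a = [18, 44, 77, 39, 83] (same object as c); c = [18, 44, 77, 39, 83] (same object as a)
`b.append(160)` → b = [44, 17, 39, 160]
`print(a)` → prints [18, 44, 77, 39, 83]
`print(b)` → prints [44, 17, 39, 160]
`print(c)` → prints [18, 44, 77, 39, 83]

Answer:
[18, 44, 77, 39, 83]
[44, 17, 39, 160]
[18, 44, 77, 39, 83]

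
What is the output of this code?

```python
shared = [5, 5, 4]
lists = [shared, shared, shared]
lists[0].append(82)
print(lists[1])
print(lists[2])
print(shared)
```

Key concept: list of same reference.
Step by step:
`shared = [5, 5, 4]` → shared = [5, 5, 4]
`lists = [shared, shared, shared]` → lists = [[5, 5, 4], [5, 5, 4], [5, 5, 4]]
`lists[0].append(82)` → shared = [5, 5, 4, 82]; lists = [[5, 5, 4, 82], [5, 5, 4, 82], [5, 5, 4, 82]]
`print(lists[1])` → prints [5, 5, 4, 82]
`print(lists[2])` → prints [5, 5, 4, 82]
`print(shared)` → prints [5, 5, 4, 82]

Answer:
[5, 5, 4, 82]
[5, 5, 4, 82]
[5, 5, 4, 82]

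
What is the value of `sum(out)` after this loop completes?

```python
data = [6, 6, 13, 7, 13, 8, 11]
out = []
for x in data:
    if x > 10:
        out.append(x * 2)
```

Sum of doubled values > 10
`out` takes the values: [] → [26] → [26, 26] → [26, 26, 22]
So `sum(out)` = 74

Answer: 74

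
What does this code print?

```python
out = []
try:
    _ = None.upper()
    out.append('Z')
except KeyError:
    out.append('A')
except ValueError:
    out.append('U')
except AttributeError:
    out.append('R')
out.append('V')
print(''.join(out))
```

Execution trace: 'R' (except AttributeError) → 'V' (after the try/except). Output: RV

Answer: RV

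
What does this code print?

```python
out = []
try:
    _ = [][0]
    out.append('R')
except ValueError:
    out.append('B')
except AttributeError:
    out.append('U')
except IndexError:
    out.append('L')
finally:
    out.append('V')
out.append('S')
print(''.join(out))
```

Execution trace: 'L' (except IndexError) → 'V' (finally) → 'S' (after the try/except). Output: LVS

Answer: LVS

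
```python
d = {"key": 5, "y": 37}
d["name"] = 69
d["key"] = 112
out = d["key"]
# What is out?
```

Trace:
`d = {"key": 5, "y": 37}` → d = {'key': 5, 'y': 37}
`d["name"] = 69` → d = {'key': 5, 'y': 37, 'name': 69}
`d["key"] = 112` → d = {'key': 112, 'y': 37, 'name': 69}
`out = d["key"]` → out = 112
So out = 112

Answer: 112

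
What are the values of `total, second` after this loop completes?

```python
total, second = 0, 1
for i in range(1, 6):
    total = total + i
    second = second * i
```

Sum and factorial of 1 to 5
`total, second` takes the values: (0, 1) → (1, 1) → (3, 1) → (3, 2) → (6, 2) → (6, 6) → (10, 6) → (10, 24) → (15, 24) → (15, 120)

Answer: 15, 120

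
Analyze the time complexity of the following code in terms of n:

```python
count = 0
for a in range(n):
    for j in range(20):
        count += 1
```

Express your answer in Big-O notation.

Each loop level contributes: n × 1. Multiplying the contributions gives O(n).

Answer: O(n)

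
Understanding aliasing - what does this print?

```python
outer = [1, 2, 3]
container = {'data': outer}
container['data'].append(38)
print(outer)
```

Key concept: dict holds reference to list.
Step by step:
`outer = [1, 2, 3]` → outer = [1, 2, 3]
`container = {'data': outer}` → container = {'data': [1, 2, 3]}
`container['data'].append(38)` → outer = [1, 2, 3, 38]; container = {'data': [1, 2, 3, 38]}
`print(outer)` → prints [1, 2, 3, 38]

Answer: [1, 2, 3, 38]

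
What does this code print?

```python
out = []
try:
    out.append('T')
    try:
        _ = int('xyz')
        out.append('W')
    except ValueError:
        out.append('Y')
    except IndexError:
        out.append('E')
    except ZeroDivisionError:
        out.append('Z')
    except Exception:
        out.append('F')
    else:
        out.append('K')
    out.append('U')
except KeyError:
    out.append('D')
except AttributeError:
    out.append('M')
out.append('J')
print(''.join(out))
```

Execution trace: 'T' (try body) → 'Y' (inner except ValueError) → 'U' (try body, no exception) → 'J' (after the try/except). Output: TYUJ

Answer: TYUJ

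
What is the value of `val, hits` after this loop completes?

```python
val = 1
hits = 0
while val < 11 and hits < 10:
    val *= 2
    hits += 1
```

Double until >= 11 or 10 iterations
`val, hits` takes the values: (1, 0) → (2, 0) → (2, 1) → (4, 1) → (4, 2) → (8, 2) → (8, 3) → (16, 3) → (16, 4)

Answer: 16, 4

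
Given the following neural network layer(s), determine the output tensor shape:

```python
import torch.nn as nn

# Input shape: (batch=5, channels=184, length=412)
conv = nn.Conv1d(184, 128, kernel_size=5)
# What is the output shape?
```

Input: (5, 184, 412) -> Output: (5, 128, 408)

Answer: (5, 128, 408)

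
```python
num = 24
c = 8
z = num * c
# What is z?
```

Trace:
`num = 24` → num = 24
`c = 8` → c = 8
`z = num * c` → z = 192
So z = 192

Answer: 192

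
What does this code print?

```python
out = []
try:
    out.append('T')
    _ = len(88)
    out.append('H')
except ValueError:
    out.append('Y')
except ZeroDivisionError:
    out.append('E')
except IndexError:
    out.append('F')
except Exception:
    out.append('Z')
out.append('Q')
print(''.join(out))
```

Execution trace: 'T' (try body) → 'Z' (except Exception) → 'Q' (after the try/except). Output: TZQ

Answer: TZQ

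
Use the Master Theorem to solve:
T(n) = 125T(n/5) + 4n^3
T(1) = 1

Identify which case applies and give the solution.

a=125, b=5, f(n)=4n^3. log_5(125) = 3. Since c=3 = 3, Case 2 applies: T(n) = Θ(n^log_b(a) · log n) = O(n^3 log n).

Answer: O(n^3 log n) - Case 2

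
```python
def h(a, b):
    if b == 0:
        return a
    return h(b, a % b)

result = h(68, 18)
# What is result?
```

h(68, 18) -> h(18, 14) -> h(14, 4) -> h(4, 2) -> h(2, 0) -> 2

Answer: 2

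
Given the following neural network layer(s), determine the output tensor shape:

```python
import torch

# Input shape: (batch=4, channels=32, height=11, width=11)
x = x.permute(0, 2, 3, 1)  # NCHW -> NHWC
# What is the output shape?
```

Input: (4, 32, 11, 11) -> Output: (4, 11, 11, 32)

Answer: (4, 11, 11, 32)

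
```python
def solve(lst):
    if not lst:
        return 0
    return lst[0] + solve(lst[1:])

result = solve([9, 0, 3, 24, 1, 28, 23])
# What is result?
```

9 + 0 + 3 + 24 + 1 + 28 + 23 + 0 = 88

Answer: 88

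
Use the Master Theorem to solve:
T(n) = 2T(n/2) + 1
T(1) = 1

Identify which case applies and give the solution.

a=2, b=2, f(n)=1. log_2(2) = 1. Since c=0 < 1, Case 1 applies: T(n) = Θ(n^log_b(a)) = O(n).

Answer: O(n) - Case 1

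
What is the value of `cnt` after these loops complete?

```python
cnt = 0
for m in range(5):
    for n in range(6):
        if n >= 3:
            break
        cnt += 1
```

Inner breaks at 3, outer runs 5 times
`cnt` takes the values: 0 → 1 → 2 → 3 → 4 → 5 → 6 → 7 → 8 → 9 → 10 → 11 → 12 → 13 → 14 → 15

Answer: 15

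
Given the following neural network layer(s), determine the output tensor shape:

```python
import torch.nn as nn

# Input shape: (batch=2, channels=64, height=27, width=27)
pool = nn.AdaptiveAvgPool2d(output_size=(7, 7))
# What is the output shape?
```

Input: (2, 64, 27, 27) -> Output: (2, 64, 7, 7)

Answer: (2, 64, 7, 7)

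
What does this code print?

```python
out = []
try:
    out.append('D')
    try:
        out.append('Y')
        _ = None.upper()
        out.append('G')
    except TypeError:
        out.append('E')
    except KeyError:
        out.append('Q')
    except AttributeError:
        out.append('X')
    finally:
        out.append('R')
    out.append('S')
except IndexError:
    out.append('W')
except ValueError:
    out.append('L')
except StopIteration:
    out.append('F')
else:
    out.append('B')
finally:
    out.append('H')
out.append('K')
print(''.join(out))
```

Execution trace: 'D' (try body) → 'Y' (inner try body) → 'X' (inner except AttributeError) → 'R' (inner finally) → 'S' (try body, no exception) → 'B' (else) → 'H' (finally) → 'K' (after the try/except). Output: DYXRSBHK

Answer: DYXRSBHK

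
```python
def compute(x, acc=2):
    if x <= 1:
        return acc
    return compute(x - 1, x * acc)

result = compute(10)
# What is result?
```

Accumulator trace (n, acc): (10, 2) -> (9, 20) -> (8, 180) -> (7, 1440) -> (6, 10080) -> (5, 60480) -> (4, 302400) -> (3, 1209600) -> (2, 3628800) -> (1, 7257600) -> return 7257600

Answer: 7257600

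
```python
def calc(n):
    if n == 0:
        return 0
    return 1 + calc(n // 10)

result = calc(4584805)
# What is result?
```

Count of digits of 4584805: 7

Answer: 7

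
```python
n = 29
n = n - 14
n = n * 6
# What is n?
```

Trace:
`n = 29` → n = 29
`n = n - 14` → n = 15
`n = n * 6` → n = 90
So n = 90

Answer: 90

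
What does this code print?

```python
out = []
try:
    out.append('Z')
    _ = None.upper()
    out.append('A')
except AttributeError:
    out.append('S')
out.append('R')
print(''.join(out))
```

Execution trace: 'Z' (try body) → 'S' (except AttributeError) → 'R' (after the try/except). Output: ZSR

Answer: ZSR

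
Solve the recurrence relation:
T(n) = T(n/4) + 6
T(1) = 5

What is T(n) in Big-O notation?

Each step divides n by 4 and adds 6. After log_4(n) steps we reach T(1)=5. So T(n) = 6·log_4(n) + 5 = O(log n).

Answer: O(log n)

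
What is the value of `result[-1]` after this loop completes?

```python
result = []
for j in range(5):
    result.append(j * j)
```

Last element of squares 0 to 4
`result` takes the values: [] → [0] → [0, 1] → [0, 1, 4] → [0, 1, 4, 9] → [0, 1, 4, 9, 16]
So `result[-1]` = 16

Answer: 16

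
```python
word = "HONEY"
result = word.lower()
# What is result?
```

Trace:
`word = "HONEY"` → word = 'HONEY'
`result = word.lower()` → result = 'honey'
So result = 'honey'

Answer: 'honey'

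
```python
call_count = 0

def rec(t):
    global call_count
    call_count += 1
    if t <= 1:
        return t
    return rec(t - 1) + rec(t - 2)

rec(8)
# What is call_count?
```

Calls(t) = 1 + Calls(t-1) + Calls(t-2); Calls(0)=Calls(1)=1. For t=8 this gives 67.

Answer: 67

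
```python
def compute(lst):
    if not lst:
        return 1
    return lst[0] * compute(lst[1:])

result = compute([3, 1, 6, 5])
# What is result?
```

Product over [3, 1, 6, 5] = 3 * 1 * 6 * 5 = 90

Answer: 90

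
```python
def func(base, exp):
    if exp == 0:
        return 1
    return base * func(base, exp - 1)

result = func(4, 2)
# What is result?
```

func(4, 2) = 4 * 4 = 16

Answer: 16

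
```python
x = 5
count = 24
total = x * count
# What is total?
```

Trace:
`x = 5` → x = 5
`count = 24` → count = 24
`total = x * count` → total = 120
So total = 120

Answer: 120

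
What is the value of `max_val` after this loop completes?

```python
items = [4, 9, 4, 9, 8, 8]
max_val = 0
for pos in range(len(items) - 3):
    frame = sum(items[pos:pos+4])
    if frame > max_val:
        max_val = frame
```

Max sum of 4-element window in [4, 9, 4, 9, 8, 8]
`max_val` takes the values: 0 → 26 → 30

Answer: 30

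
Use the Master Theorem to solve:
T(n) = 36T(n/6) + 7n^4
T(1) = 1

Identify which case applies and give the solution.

a=36, b=6, f(n)=7n^4. log_6(36) = 2. Since c=4 > 2 and the regularity condition holds (36(n/6)^4 = (36/6^4)n^4 with 36/6^4 < 1), Case 3 applies: T(n) = Θ(f(n)) = O(n^4).

Answer: O(n^4) - Case 3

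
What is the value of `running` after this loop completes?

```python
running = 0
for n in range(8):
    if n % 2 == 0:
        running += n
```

Sum of even numbers 0 to 7
`running` takes the values: 0 → 2 → 6 → 12

Answer: 12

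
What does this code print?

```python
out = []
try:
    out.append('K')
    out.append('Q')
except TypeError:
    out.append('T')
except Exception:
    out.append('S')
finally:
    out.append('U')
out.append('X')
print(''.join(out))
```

Execution trace: 'K' (try body) → 'Q' (try body, no exception) → 'U' (finally) → 'X' (after the try/except). Output: KQUX

Answer: KQUX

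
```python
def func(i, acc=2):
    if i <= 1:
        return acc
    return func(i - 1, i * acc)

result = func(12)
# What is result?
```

Accumulator trace (n, acc): (12, 2) -> (11, 24) -> (10, 264) -> (9, 2640) -> (8, 23760) -> (7, 190080) -> (6, 1330560) -> (5, 7983360) -> (4, 39916800) -> (3, 159667200) -> (2, 479001600) -> (1, 958003200) -> return 958003200

Answer: 958003200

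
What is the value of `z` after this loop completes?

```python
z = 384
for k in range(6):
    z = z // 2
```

Halve 6 times: 384 // 2^6 = 6
`z` takes the values: 384 → 192 → 96 → 48 → 24 → 12 → 6

Answer: 6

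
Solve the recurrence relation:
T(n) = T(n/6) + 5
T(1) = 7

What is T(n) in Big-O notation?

Each step divides n by 6 and adds 5. After log_6(n) steps we reach T(1)=7. So T(n) = 5·log_6(n) + 7 = O(log n).

Answer: O(log n)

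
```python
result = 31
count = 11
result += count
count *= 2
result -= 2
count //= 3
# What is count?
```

Trace:
`result = 31` → result = 31
`count = 11` → count = 11
`result += count` → result = 42
`count *= 2` → count = 22
`result -= 2` → result = 40
`count //= 3` → count = 7
So count = 7

Answer: 7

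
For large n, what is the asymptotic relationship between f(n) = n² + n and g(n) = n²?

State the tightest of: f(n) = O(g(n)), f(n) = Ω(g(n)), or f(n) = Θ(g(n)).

n² + n vs n²: f(n) = Θ(g(n)) — they are asymptotically equivalent (lower-order n term is dominated).

Answer: f(n) = Θ(g(n)) — they are asymptotically equivalent (lower-order n term is dominated).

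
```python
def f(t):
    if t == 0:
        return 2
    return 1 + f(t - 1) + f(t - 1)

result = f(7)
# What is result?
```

f(t) = 1 + 2·f(t-1), f(0)=2. Closed form: (2+1)·2^7 - 1 = 383.

Answer: 383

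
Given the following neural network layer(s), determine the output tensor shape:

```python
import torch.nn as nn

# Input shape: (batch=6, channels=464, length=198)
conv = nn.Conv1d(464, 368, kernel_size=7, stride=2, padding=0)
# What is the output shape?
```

Input: (6, 464, 198) -> Output: (6, 368, 96)

Answer: (6, 368, 96)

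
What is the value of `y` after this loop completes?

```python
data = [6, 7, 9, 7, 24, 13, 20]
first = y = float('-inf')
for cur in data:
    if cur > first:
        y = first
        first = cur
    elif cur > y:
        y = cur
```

Second largest (with repeats) in [6, 7, 9, 7, 24, 13, 20]
`y` takes the values: -inf → 6 → 7 → 9 → 13 → 20

Answer: 20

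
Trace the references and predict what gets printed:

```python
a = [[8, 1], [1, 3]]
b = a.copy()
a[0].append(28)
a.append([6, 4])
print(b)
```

Key concept: shallow copy with nested lists.
Step by step:
`a = [[8, 1], [1, 3]]` → a = [[8, 1], [1, 3]]
`b = a.copy()` → b = [[8, 1], [1, 3]]
`a[0].append(28)` → a = [[8, 1, 28], [1, 3]]; b = [[8, 1, 28], [1, 3]]
`a.append([6, 4])` → a = [[8, 1, 28], [1, 3], [6, 4]]
`print(b)` → prints [[8, 1, 28], [1, 3]]

Answer: [[8, 1, 28], [1, 3]]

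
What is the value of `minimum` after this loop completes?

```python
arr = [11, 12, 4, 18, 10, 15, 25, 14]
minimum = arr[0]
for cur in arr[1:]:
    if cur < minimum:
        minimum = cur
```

Minimum of [11, 12, 4, 18, 10, 15, 25, 14]
`minimum` takes the values: 11 → 4

Answer: 4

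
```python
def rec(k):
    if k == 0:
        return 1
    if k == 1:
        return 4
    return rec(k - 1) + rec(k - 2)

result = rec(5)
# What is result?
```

Build up from base cases: rec(0)=1, rec(1)=4, rec(2)=5, rec(3)=9, rec(4)=14, rec(5)=23

Answer: 23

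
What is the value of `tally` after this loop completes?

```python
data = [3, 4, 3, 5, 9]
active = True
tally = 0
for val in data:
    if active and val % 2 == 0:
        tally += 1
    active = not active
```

Count even values at even positions
`tally` takes the values: 0

Answer: 0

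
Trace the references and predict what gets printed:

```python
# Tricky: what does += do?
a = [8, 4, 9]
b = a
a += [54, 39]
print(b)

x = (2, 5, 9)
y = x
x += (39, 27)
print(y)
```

Key concept: += behavior differs for mutable vs immutable.
Step by step:
`a = [8, 4, 9]` → a = [8, 4, 9]
`b = a` → b = [8, 4, 9] (same object as a)
`a += [54, 39]` → a = [8, 4, 9, 54, 39] (same object as b); b = [8, 4, 9, 54, 39] (same object as a)
`print(b)` → prints [8, 4, 9, 54, 39]
`x = (2, 5, 9)` → x = (2, 5, 9)
`y = x` → y = (2, 5, 9)
`x += (39, 27)` → x = (2, 5, 9, 39, 27)
`print(y)` → prints (2, 5, 9)

Answer:
[8, 4, 9, 54, 39]
(2, 5, 9)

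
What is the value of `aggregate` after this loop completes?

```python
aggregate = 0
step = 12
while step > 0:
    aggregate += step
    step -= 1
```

Sum 12 down to 1
`aggregate` takes the values: 0 → 12 → 23 → 33 → 42 → 50 → 57 → 63 → 68 → 72 → 75 → 77 → 78

Answer: 78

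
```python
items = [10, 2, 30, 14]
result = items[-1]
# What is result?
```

Trace:
`items = [10, 2, 30, 14]` → items = [10, 2, 30, 14]
`result = items[-1]` → result = 14
So result = 14

Answer: 14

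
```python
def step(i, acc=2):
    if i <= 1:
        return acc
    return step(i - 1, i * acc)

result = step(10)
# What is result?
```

Accumulator trace (n, acc): (10, 2) -> (9, 20) -> (8, 180) -> (7, 1440) -> (6, 10080) -> (5, 60480) -> (4, 302400) -> (3, 1209600) -> (2, 3628800) -> (1, 7257600) -> return 7257600

Answer: 7257600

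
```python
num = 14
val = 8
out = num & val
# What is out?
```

Trace:
`num = 14` → num = 14
`val = 8` → val = 8
`out = num & val` → out = 8
So out = 8

Answer: 8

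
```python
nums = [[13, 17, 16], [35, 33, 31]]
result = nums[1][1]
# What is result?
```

Trace:
`nums = [[13, 17, 16], [35, 33, 31]]` → nums = [[13, 17, 16], [35, 33, 31]]
`result = nums[1][1]` → result = 33
So result = 33

Answer: 33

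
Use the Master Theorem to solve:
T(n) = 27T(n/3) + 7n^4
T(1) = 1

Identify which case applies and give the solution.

a=27, b=3, f(n)=7n^4. log_3(27) = 3. Since c=4 > 3 and the regularity condition holds (27(n/3)^4 = (27/3^4)n^4 with 27/3^4 < 1), Case 3 applies: T(n) = Θ(f(n)) = O(n^4).

Answer: O(n^4) - Case 3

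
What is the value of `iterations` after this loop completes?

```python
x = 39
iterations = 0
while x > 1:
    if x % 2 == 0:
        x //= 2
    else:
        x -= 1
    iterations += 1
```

Steps to reduce 39 to 1
`iterations` takes the values: 0 → 1 → 2 → 3 → 4 → 5 → 6 → 7 → 8

Answer: 8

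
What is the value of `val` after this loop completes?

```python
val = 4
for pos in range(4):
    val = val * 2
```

Multiply by 2, 4 times: 4 * 2^4 = 64
`val` takes the values: 4 → 8 → 16 → 32 → 64

Answer: 64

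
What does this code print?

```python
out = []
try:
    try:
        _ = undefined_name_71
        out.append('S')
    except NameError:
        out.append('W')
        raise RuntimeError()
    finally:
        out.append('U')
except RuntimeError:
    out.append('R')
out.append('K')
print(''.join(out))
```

Execution trace: 'W' (inner except NameError) → 'U' (inner finally) → 'R' (outer except RuntimeError) → 'K' (after the try/except). Output: WURK

Answer: WURK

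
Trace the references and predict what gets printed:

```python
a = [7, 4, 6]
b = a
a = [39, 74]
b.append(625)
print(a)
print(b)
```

Key concept: rebinding vs mutation: a is rebound to a new list, b still points at the original.
Step by step:
`a = [7, 4, 6]` → a = [7, 4, 6]
`b = a` → b = [7, 4, 6] (same object as a)
`a = [39, 74]` → a = [39, 74]
`b.append(625)` → b = [7, 4, 6, 625]
`print(a)` → prints [39, 74]
`print(b)` → prints [7, 4, 6, 625]

Answer:
[39, 74]
[7, 4, 6, 625]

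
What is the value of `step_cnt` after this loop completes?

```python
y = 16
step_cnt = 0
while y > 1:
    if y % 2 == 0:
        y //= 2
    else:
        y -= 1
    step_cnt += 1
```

Steps to reduce 16 to 1
`step_cnt` takes the values: 0 → 1 → 2 → 3 → 4

Answer: 4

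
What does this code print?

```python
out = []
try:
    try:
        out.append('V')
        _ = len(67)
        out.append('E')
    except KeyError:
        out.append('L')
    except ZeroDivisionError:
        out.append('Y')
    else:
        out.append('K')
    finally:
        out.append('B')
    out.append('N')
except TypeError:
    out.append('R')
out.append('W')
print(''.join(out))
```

Execution trace: 'V' (inner try body) → 'B' (inner finally) → 'R' (except TypeError) → 'W' (after the try/except). Output: VBRW

Answer: VBRW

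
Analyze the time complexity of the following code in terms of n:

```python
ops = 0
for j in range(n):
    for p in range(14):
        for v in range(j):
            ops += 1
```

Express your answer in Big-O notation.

Each loop level contributes: n × 1 × n. Multiplying the contributions gives O(n^2).

Answer: O(n^2)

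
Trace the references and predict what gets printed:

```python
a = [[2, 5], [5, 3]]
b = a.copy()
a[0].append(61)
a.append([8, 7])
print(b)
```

Key concept: shallow copy with nested lists.
Step by step:
`a = [[2, 5], [5, 3]]` → a = [[2, 5], [5, 3]]
`b = a.copy()` → b = [[2, 5], [5, 3]]
`a[0].append(61)` → a = [[2, 5, 61], [5, 3]]; b = [[2, 5, 61], [5, 3]]
`a.append([8, 7])` → a = [[2, 5, 61], [5, 3], [8, 7]]
`print(b)` → prints [[2, 5, 61], [5, 3]]

Answer: [[2, 5, 61], [5, 3]]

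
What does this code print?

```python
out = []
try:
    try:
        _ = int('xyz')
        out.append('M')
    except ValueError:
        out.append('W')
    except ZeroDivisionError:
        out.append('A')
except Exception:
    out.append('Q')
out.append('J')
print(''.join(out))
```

Execution trace: 'W' (inner except ValueError) → 'J' (after the try/except). Output: WJ

Answer: WJ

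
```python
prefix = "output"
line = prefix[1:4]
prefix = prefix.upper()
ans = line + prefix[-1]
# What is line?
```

Trace:
`prefix = "output"` → prefix = 'output'
`line = prefix[1:4]` → line = 'utp'
`prefix = prefix.upper()` → prefix = 'OUTPUT'
`ans = line + prefix[-1]` → ans = 'utpT'
So line = 'utp'

Answer: 'utp'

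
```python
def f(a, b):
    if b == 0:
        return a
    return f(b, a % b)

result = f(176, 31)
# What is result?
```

f(176, 31) -> f(31, 21) -> f(21, 10) -> f(10, 1) -> f(1, 0) -> 1

Answer: 1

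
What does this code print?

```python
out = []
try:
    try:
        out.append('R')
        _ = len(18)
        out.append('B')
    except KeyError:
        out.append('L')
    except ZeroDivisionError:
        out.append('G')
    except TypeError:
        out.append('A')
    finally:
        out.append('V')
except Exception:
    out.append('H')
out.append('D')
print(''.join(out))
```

Execution trace: 'R' (inner try body) → 'A' (inner except TypeError) → 'V' (inner finally) → 'D' (after the try/except). Output: RAVD

Answer: RAVD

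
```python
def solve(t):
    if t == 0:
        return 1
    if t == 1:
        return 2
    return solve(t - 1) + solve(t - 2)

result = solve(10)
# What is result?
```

Build up from base cases: solve(0)=1, solve(1)=2, solve(2)=3, solve(3)=5, solve(4)=8, solve(5)=13, solve(6)=21, ..., solve(10)=144

Answer: 144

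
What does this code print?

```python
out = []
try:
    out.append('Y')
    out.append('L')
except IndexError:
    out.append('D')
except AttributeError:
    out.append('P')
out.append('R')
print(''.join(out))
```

Execution trace: 'Y' (try body) → 'L' (try body, no exception) → 'R' (after the try/except). Output: YLR

Answer: YLR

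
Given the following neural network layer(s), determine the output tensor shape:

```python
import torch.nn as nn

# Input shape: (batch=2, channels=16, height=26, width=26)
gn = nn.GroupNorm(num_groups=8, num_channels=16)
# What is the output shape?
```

Input: (2, 16, 26, 26) -> Output: (2, 16, 26, 26)

Answer: (2, 16, 26, 26)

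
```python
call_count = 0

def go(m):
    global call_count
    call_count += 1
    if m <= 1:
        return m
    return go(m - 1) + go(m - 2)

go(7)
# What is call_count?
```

Calls(m) = 1 + Calls(m-1) + Calls(m-2); Calls(0)=Calls(1)=1. For m=7 this gives 41.

Answer: 41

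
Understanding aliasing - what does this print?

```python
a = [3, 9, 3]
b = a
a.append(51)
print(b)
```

Key concept: basic list aliasing.
Step by step:
`a = [3, 9, 3]` → a = [3, 9, 3]
`b = a` → b = [3, 9, 3] (same object as a)
`a.append(51)` → a = [3, 9, 3, 51] (same object as b); b = [3, 9, 3, 51] (same object as a)
`print(b)` → prints [3, 9, 3, 51]

Answer: [3, 9, 3, 51]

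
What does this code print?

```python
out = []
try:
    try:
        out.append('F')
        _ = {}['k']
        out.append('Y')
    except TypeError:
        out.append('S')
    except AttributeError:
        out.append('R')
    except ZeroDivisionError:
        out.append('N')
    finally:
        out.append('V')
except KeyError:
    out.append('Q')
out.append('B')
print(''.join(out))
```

Execution trace: 'F' (try body) → 'V' (finally) → 'Q' (outer except KeyError) → 'B' (after the try/except). Output: FVQB

Answer: FVQB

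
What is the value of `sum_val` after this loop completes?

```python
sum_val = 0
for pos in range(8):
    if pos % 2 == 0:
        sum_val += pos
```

Sum of even numbers 0 to 7
`sum_val` takes the values: 0 → 2 → 6 → 12

Answer: 12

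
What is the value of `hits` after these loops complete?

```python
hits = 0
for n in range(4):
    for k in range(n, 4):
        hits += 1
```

Upper triangle: 4 + 3 + ... + 1
`hits` takes the values: 0 → 1 → 2 → 3 → 4 → 5 → 6 → 7 → 8 → 9 → 10

Answer: 10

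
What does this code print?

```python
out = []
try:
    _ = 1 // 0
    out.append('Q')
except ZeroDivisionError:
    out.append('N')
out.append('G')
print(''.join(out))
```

Execution trace: 'N' (except ZeroDivisionError) → 'G' (after the try/except). Output: NG

Answer: NG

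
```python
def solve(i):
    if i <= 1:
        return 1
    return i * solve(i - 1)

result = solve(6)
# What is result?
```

solve(6) = 6 * 5 * 4 * 3 * 2 * 1 = 720

Answer: 720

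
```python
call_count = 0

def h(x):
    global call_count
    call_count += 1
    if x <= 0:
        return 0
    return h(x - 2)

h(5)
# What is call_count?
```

Linear recursion stepping by 2: 4 calls from x=5 down to ≤0.

Answer: 4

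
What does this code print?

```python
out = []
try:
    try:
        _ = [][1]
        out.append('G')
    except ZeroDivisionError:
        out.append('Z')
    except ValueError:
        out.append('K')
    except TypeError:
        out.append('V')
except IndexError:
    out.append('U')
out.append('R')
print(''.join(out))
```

Execution trace: 'U' (outer except IndexError) → 'R' (after the try/except). Output: UR

Answer: UR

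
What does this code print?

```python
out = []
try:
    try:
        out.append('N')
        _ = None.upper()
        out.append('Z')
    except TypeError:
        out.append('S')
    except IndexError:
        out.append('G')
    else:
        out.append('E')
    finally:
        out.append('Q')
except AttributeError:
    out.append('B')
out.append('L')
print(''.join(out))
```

Execution trace: 'N' (try body) → 'Q' (finally) → 'B' (outer except AttributeError) → 'L' (after the try/except). Output: NQBL

Answer: NQBL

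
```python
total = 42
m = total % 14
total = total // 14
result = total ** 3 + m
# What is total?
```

Trace:
`total = 42` → total = 42
`m = total % 14` → m = 0
`total = total // 14` → total = 3
`result = total ** 3 + m` → result = 27
So total = 3

Answer: 3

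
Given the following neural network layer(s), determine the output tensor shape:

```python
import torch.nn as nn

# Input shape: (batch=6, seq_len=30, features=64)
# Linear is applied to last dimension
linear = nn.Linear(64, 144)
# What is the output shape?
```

Input: (6, 30, 64) -> Output: (6, 30, 144)

Answer: (6, 30, 144)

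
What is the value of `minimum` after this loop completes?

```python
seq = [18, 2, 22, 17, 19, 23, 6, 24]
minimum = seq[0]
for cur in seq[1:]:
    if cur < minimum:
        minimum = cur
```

Minimum of [18, 2, 22, 17, 19, 23, 6, 24]
`minimum` takes the values: 18 → 2

Answer: 2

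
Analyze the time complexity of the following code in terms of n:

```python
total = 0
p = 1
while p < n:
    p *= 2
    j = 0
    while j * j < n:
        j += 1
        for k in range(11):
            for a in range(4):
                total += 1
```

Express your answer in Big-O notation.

Each loop level contributes: log n × √n × 1 × 1. Multiplying the contributions gives O(√n log n).

Answer: O(√n log n)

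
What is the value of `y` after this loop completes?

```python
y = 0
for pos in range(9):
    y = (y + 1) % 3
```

Increment mod 3, 9 times = 0
`y` takes the values: 0 → 1 → 2 → 0 → 1 → 2 → 0 → 1 → 2 → 0

Answer: 0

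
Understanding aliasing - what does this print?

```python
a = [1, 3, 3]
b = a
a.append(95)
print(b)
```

Key concept: basic list aliasing.
Step by step:
`a = [1, 3, 3]` → a = [1, 3, 3]
`b = a` → b = [1, 3, 3] (same object as a)
`a.append(95)` → a = [1, 3, 3, 95] (same object as b); b = [1, 3, 3, 95] (same object as a)
`print(b)` → prints [1, 3, 3, 95]

Answer: [1, 3, 3, 95]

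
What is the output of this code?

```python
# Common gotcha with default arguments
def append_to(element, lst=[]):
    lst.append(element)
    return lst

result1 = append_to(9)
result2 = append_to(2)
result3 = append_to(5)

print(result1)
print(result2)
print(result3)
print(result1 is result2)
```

Key concept: mutable default argument gotcha.
Step by step:
`result1 = append_to(9)` → result1 = [9]
`result2 = append_to(2)` → result1 = [9, 2] (same object as result2); result2 = [9, 2] (same object as result1)
`result3 = append_to(5)` → result1 = [9, 2, 5] (same object as result2, result3); result2 = [9, 2, 5] (same object as result1, result3); result3 = [9, 2, 5] (same object as result1, result2)
`print(result1)` → prints [9, 2, 5]
`print(result2)` → prints [9, 2, 5]
`print(result3)` → prints [9, 2, 5]
`print(result1 is result2)` → prints True

Answer:
[9, 2, 5]
[9, 2, 5]
[9, 2, 5]
True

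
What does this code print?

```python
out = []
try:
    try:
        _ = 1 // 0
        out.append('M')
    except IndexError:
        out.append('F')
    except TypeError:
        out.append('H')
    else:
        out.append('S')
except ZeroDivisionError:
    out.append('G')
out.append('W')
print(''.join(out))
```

Execution trace: 'G' (outer except ZeroDivisionError) → 'W' (after the try/except). Output: GW

Answer: GW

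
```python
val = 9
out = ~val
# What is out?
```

Trace:
`val = 9` → val = 9
`out = ~val` → out = -10
So out = -10

Answer: -10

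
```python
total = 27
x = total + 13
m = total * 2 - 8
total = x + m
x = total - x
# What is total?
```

Trace:
`total = 27` → total = 27
`x = total + 13` → x = 40
`m = total * 2 - 8` → m = 46
`total = x + m` → total = 86
`x = total - x` → x = 46
So total = 86

Answer: 86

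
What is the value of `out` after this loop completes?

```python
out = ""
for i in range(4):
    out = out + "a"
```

Repeat 'a' 4 times
`out` takes the values: "" → "a" → "aa" → "aaa" → "aaaa"

Answer: "aaaa"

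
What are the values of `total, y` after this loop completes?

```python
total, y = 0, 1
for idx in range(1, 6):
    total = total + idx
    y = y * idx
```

Sum and factorial of 1 to 5
`total, y` takes the values: (0, 1) → (1, 1) → (3, 1) → (3, 2) → (6, 2) → (6, 6) → (10, 6) → (10, 24) → (15, 24) → (15, 120)

Answer: 15, 120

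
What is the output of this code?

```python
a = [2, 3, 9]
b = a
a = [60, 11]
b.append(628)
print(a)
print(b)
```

Key concept: rebinding vs mutation: a is rebound to a new list, b still points at the original.
Step by step:
`a = [2, 3, 9]` → a = [2, 3, 9]
`b = a` → b = [2, 3, 9] (same object as a)
`a = [60, 11]` → a = [60, 11]
`b.append(628)` → b = [2, 3, 9, 628]
`print(a)` → prints [60, 11]
`print(b)` → prints [2, 3, 9, 628]

Answer:
[60, 11]
[2, 3, 9, 628]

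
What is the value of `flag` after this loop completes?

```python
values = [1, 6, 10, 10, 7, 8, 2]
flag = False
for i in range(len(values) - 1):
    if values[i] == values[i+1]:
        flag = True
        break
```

Check consecutive duplicates in [1, 6, 10, 10, 7, 8, 2]
`flag` takes the values: False → True

Answer: True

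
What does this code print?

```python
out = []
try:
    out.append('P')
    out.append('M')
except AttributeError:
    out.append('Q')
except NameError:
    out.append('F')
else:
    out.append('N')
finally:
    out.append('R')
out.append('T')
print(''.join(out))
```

Execution trace: 'P' (try body) → 'M' (try body, no exception) → 'N' (else) → 'R' (finally) → 'T' (after the try/except). Output: PMNRT

Answer: PMNRT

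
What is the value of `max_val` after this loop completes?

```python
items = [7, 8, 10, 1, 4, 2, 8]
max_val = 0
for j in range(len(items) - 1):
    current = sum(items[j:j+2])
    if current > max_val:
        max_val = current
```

Max sum of 2-element window in [7, 8, 10, 1, 4, 2, 8]
`max_val` takes the values: 0 → 15 → 18

Answer: 18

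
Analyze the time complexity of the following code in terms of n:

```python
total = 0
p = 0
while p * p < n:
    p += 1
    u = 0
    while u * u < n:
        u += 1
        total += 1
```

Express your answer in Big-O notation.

Each loop level contributes: √n × √n. Multiplying the contributions gives O(n).

Answer: O(n)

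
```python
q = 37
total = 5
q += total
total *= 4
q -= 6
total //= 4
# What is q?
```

Trace:
`q = 37` → q = 37
`total = 5` → total = 5
`q += total` → q = 42
`total *= 4` → total = 20
`q -= 6` → q = 36
`total //= 4` → total = 5
So q = 36

Answer: 36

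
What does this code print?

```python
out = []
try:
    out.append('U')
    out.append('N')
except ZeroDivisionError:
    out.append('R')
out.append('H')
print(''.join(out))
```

Execution trace: 'U' (try body) → 'N' (try body, no exception) → 'H' (after the try/except). Output: UNH

Answer: UNH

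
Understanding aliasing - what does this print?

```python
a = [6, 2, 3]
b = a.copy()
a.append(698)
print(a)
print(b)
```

Key concept: list.copy() creates independent copy.
Step by step:
`a = [6, 2, 3]` → a = [6, 2, 3]
`b = a.copy()` → b = [6, 2, 3]
`a.append(698)` → a = [6, 2, 3, 698]
`print(a)` → prints [6, 2, 3, 698]
`print(b)` → prints [6, 2, 3]

Answer:
[6, 2, 3, 698]
[6, 2, 3]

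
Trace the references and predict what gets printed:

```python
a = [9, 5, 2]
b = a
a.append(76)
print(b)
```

Key concept: basic list aliasing.
Step by step:
`a = [9, 5, 2]` → a = [9, 5, 2]
`b = a` → b = [9, 5, 2] (same object as a)
`a.append(76)` → a = [9, 5, 2, 76] (same object as b); b = [9, 5, 2, 76] (same object as a)
`print(b)` → prints [9, 5, 2, 76]

Answer: [9, 5, 2, 76]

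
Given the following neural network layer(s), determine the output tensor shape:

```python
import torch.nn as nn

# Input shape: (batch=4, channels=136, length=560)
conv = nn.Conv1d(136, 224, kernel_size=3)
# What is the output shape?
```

Input: (4, 136, 560) -> Output: (4, 224, 558)

Answer: (4, 224, 558)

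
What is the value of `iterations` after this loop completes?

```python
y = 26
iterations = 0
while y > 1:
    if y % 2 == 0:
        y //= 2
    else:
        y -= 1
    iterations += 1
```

Steps to reduce 26 to 1
`iterations` takes the values: 0 → 1 → 2 → 3 → 4 → 5 → 6

Answer: 6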